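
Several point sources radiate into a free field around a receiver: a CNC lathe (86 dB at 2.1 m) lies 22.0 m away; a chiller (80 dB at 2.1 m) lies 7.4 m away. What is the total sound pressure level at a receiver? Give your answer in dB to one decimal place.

Propagate each source to the receiver with L = L_ref − 20·log₁₀(r/r_ref), then add intensities.
CNC lathe: 86 − 20·log₁₀(22.0/2.1) = 86 − 20.40 = 65.60 dB.
chiller: 80 − 20·log₁₀(7.4/2.1) = 80 − 10.94 = 69.06 dB.
Σ 10^(L/10) = 1.168e+07 → L_total = 10·log₁₀(1.168e+07) = 70.67 dB.

70.7 dB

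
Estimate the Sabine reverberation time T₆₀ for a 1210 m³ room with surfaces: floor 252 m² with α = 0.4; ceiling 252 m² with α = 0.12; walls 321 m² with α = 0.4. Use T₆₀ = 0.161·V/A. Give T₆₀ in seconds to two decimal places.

A = Σ Sᵢαᵢ = 252·0.4 + 252·0.12 + 321·0.4 = 259.44 m².
T₆₀ = 0.161 × 1210 / 259.44 = 0.751 s.

0.75 s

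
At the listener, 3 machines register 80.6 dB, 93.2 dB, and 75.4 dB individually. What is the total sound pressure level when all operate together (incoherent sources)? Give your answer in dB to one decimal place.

For uncorrelated sources the intensities add, so convert each level to linear form, sum, and take 10·log₁₀ of the total.
Σ 10^(L/10) = 10^(80.6/10) + 10^(93.2/10) + 10^(75.4/10) = 2.239e+09.
L_total = 10·log₁₀(2.239e+09) = 93.50 dB.

93.5 dB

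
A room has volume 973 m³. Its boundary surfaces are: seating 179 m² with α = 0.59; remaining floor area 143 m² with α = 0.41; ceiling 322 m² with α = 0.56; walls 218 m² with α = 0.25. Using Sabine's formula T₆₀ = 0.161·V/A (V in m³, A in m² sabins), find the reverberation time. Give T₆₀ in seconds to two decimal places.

0.39 s

Summing Sᵢαᵢ: 179·0.59 + 143·0.41 + 322·0.56 + 218·0.25 = 399.06 m².
T₆₀ = 0.161·V/A = 0.161·973/399.06 = 0.393 s.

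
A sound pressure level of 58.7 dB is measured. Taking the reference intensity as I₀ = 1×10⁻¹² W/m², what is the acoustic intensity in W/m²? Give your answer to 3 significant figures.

7.41e-07 W/m²

I/I₀ = 10^(58.7/10) = 7.413e+05, so I = 7.413e+05 × 10⁻¹² W/m².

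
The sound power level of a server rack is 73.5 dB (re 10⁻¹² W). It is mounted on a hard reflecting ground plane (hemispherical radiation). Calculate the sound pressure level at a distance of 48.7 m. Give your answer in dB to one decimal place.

The power spreads over a hemisphere of area 2π·r², so L_p = L_w − 10·log₁₀(2π·r²).
2π·r² = 1.49e+04 m², 10·log₁₀ of that is 41.732 dB.
L_p = 73.5 − 41.732 = 31.77 dB.

31.8 dB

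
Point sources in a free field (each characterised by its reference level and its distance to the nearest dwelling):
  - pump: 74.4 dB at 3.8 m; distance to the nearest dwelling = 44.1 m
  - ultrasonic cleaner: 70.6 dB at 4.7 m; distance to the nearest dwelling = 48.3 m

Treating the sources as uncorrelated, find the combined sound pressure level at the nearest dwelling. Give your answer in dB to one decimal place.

Apply inverse-square spreading to bring every level to the receiver, then sum 10^(L/10).
pump: 74.4 − 20·log₁₀(44.1/3.8) = 74.4 − 21.29 = 53.11 dB.
ultrasonic cleaner: 70.6 − 20·log₁₀(48.3/4.7) = 70.6 − 20.24 = 50.36 dB.
Σ 10^(L/10) = 3.132e+05 → L_total = 10·log₁₀(3.132e+05) = 54.96 dB.

55.0 dB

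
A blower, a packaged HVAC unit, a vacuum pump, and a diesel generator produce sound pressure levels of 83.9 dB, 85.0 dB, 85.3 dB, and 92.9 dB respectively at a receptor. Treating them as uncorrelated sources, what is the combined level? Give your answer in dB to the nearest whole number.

95 dB

Incoherent sources combine by intensity addition: L_total = 10·log₁₀(Σ 10^(L_i/10)).
Σ 10^(L/10) = 10^(83.9/10) + 10^(85.0/10) + 10^(85.3/10) + 10^(92.9/10) = 2.850e+09.
L_total = 10·log₁₀(2.850e+09) = 94.55 dB.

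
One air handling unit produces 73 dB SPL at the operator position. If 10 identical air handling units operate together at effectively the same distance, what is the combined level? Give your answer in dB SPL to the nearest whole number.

83 dB SPL

N identical incoherent sources raise the level by 10·log₁₀ N.
L_total = 73 + 10·log₁₀(10) = 73 + 10.000 = 83.00 dB SPL.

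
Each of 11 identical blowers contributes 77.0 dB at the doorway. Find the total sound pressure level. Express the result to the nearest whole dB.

L_total = L₁ + 10·log₁₀ N for N identical incoherent sources.
L_total = 77.0 + 10·log₁₀(11) = 77.0 + 10.414 = 87.41 dB.

87 dB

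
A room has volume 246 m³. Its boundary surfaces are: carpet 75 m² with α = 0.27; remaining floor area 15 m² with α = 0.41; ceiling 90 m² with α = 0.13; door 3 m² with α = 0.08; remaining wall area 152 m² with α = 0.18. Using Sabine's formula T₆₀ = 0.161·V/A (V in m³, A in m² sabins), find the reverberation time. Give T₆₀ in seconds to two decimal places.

0.60 s

A = Σ Sᵢαᵢ = 75·0.27 + 15·0.41 + 90·0.13 + 3·0.08 + 152·0.18 = 65.70 m².
T₆₀ = 0.161·V/A = 0.161·246/65.70 = 0.603 s.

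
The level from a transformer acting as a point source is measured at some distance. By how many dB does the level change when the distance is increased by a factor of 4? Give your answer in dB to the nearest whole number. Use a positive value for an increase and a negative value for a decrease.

-12 dB

With spherical spreading the level changes by −20·log₁₀(r₂/r₁).
ΔL = −20·log₁₀(4) = -12.04 dB.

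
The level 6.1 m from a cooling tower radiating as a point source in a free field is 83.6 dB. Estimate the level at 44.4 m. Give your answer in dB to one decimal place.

Point-source attenuation: ΔL = 20·log₁₀(r₂/r₁) = 20·log₁₀(44.4/6.1) = 17.241 dB.
L₂ = 83.6 − 20·log₁₀(44.4/6.1) = 83.6 − 17.241 = 66.36 dB.

66.4 dB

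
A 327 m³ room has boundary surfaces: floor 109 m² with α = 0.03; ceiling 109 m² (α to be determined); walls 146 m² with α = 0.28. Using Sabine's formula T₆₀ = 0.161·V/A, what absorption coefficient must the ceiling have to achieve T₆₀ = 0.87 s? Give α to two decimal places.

0.15

A = 0.161·V/T₆₀ = 0.161·327/0.87 = 60.51 m² sabins.
Absorption from the other surfaces = 109·0.03 + 146·0.28 = 44.15 m², so the ceiling must supply 16.36 m² over 109 m².
α = 16.36/109 = 0.150.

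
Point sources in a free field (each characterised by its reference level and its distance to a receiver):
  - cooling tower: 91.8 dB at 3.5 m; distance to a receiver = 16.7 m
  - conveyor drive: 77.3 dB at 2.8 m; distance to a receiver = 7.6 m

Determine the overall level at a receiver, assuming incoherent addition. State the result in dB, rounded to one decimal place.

Propagate each source to the receiver with L = L_ref − 20·log₁₀(r/r_ref), then add intensities.
cooling tower: 91.8 − 20·log₁₀(16.7/3.5) = 91.8 − 13.57 = 78.23 dB.
conveyor drive: 77.3 − 20·log₁₀(7.6/2.8) = 77.3 − 8.67 = 68.63 dB.
Σ 10^(L/10) = 7.377e+07 → L_total = 10·log₁₀(7.377e+07) = 78.68 dB.

78.7 dB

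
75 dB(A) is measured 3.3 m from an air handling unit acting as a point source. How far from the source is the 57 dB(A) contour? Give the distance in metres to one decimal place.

26.2 m

Point-source spreading drops the level by 20·log₁₀(r₂/r₁); inverting, r₂/r₁ = 10^(ΔL/20).
r₂ = 3.3·10^((75−57)/20) = 3.3·10^(18.0/20) = 26.21 m.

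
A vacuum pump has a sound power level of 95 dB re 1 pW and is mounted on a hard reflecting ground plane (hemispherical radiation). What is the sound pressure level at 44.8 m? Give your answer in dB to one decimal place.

54.0 dB

The power spreads over a hemisphere of area 2π·r², so L_p = L_w − 10·log₁₀(2π·r²).
2π·r² = 1.261e+04 m², 10·log₁₀ of that is 41.007 dB.
L_p = 95 − 41.007 = 53.99 dB.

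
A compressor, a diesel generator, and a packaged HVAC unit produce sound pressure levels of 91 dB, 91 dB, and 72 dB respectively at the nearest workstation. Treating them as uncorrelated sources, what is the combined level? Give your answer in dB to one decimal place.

94.0 dB

For uncorrelated sources the intensities add, so convert each level to linear form, sum, and take 10·log₁₀ of the total.
Σ 10^(L/10) = 10^(91/10) + 10^(91/10) + 10^(72/10) = 2.534e+09.
L_total = 10·log₁₀(2.534e+09) = 94.04 dB.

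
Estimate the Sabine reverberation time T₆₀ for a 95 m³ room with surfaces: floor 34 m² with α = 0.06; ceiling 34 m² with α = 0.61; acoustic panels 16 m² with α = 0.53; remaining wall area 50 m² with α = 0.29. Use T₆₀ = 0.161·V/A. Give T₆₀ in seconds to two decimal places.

A = Σ Sᵢαᵢ = 34·0.06 + 34·0.61 + 16·0.53 + 50·0.29 = 45.76 m².
T₆₀ = 0.161·V/A = 0.161·95/45.76 = 0.334 s.

0.33 s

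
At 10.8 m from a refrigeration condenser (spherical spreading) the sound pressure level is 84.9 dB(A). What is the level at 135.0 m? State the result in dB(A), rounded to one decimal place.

63.0 dB(A)

For a point source, L₂ = L₁ − 20·log₁₀(r₂/r₁).
L₂ = 84.9 − 20·log₁₀(135.0/10.8) = 84.9 − 21.938 = 62.96 dB(A).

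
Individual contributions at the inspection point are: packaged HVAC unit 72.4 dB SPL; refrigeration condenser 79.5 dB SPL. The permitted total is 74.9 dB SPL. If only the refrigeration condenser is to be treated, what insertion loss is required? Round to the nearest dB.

The untreated sources together contribute 10^(72.4/10) = 1.738e+07, i.e. 72.40 dB SPL.
The limit corresponds to 10^(74.9/10) = 3.090e+07; subtracting the fixed part leaves 1.352e+07 for the refrigeration condenser, i.e. 71.31 dB SPL.
Required insertion loss = 79.5 − 71.31 = 8.19 dB.

8 dB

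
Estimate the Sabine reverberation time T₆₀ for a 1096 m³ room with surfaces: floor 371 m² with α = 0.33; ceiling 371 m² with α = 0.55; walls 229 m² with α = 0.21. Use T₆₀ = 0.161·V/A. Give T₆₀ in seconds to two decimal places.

0.47 s

Summing Sᵢαᵢ: 371·0.33 + 371·0.55 + 229·0.21 = 374.57 m².
T₆₀ = 0.161 × 1096 / 374.57 = 0.471 s.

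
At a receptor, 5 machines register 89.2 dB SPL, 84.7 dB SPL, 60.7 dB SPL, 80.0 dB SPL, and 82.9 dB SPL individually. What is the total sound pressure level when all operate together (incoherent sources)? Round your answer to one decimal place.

91.5 dB SPL

For uncorrelated sources the intensities add, so convert each level to linear form, sum, and take 10·log₁₀ of the total.
Σ 10^(L/10) = 10^(89.2/10) + 10^(84.7/10) + 10^(60.7/10) + 10^(80.0/10) + 10^(82.9/10) = 1.423e+09.
L_total = 10·log₁₀(1.423e+09) = 91.53 dB SPL.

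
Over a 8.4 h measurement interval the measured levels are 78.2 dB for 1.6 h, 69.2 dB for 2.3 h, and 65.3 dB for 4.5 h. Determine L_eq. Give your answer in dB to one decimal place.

72.2 dB

The energy average is taken in the linear domain: L_eq = 10·log₁₀[(Σ tᵢ·10^(Lᵢ/10))/T], T = 8.4 h.
Σ tᵢ·10^(Lᵢ/10) = 1.6·10^(78.2/10) + 2.3·10^(69.2/10) + 4.5·10^(65.3/10) = 1.401e+08.
L_eq = 10·log₁₀(1.401e+08/8.4) = 72.22 dB.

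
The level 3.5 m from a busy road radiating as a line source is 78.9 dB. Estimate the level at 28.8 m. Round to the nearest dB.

70 dB

For a line source, L₂ = L₁ − 10·log₁₀(r₂/r₁).
L₂ = 78.9 − 10·log₁₀(28.8/3.5) = 78.9 − 9.153 = 69.75 dB.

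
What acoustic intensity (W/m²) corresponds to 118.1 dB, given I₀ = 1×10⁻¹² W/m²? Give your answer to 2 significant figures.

0.65 W/m²

I/I₀ = 10^(118.1/10) = 6.457e+11, so I = 6.457e+11 × 10⁻¹² W/m².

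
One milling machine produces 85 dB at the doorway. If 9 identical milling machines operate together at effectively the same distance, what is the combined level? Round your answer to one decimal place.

94.5 dB

L_total = L₁ + 10·log₁₀ N for N identical incoherent sources.
L_total = 85 + 10·log₁₀(9) = 85 + 9.542 = 94.54 dB.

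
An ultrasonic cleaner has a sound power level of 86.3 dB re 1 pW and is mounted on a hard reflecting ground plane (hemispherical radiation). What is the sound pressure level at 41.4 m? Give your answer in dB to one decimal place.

Free-field hemispherical radiation: L_p = L_w − 10·log₁₀(2π·r²), r = 41.4 m.
2π·r² = 1.077e+04 m², 10·log₁₀ of that is 40.322 dB.
L_p = 86.3 − 40.322 = 45.98 dB.

46.0 dB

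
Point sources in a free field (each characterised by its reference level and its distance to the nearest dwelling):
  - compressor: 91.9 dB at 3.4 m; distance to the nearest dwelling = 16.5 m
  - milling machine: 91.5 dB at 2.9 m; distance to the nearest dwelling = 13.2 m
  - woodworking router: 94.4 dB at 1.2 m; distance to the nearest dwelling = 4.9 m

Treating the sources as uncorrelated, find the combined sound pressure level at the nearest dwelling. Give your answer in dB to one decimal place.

84.8 dB

Propagate each source to the receiver with L = L_ref − 20·log₁₀(r/r_ref), then add intensities.
compressor: 91.9 − 20·log₁₀(16.5/3.4) = 91.9 − 13.72 = 78.18 dB.
milling machine: 91.5 − 20·log₁₀(13.2/2.9) = 91.5 − 13.16 = 78.34 dB.
woodworking router: 94.4 − 20·log₁₀(4.9/1.2) = 94.4 − 12.22 = 82.18 dB.
Σ 10^(L/10) = 2.991e+08 → L_total = 10·log₁₀(2.991e+08) = 84.76 dB.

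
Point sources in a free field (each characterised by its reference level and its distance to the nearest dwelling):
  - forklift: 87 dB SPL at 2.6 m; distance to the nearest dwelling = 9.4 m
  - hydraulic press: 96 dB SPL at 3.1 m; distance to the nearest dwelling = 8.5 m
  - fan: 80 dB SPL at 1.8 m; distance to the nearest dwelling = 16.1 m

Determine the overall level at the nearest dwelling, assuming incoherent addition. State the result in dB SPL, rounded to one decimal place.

87.6 dB SPL

Propagate each source to the receiver with L = L_ref − 20·log₁₀(r/r_ref), then add intensities.
forklift: 87 − 20·log₁₀(9.4/2.6) = 87 − 11.16 = 75.84 dB SPL.
hydraulic press: 96 − 20·log₁₀(8.5/3.1) = 96 − 8.76 = 87.24 dB SPL.
fan: 80 − 20·log₁₀(16.1/1.8) = 80 − 19.03 = 60.97 dB SPL.
Σ 10^(L/10) = 5.691e+08 → L_total = 10·log₁₀(5.691e+08) = 87.55 dB SPL.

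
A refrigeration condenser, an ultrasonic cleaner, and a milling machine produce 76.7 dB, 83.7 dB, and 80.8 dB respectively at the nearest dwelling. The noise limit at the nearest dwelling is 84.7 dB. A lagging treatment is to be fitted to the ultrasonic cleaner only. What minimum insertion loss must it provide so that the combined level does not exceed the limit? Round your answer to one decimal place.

2.6 dB

Fixed contribution from the other sources: Σ 10^(L/10) = 10^(76.7/10) + 10^(80.8/10) = 1.670e+08 (82.23 dB).
To meet 84.7 dB overall, the treated ultrasonic cleaner may contribute at most 10^(84.7/10) − 1.670e+08 = 1.281e+08, i.e. 81.08 dB.
So the ultrasonic cleaner must be reduced from 83.7 to 81.08 dB: IL = 2.62 dB.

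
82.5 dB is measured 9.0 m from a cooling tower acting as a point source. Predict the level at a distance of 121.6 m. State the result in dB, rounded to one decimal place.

59.9 dB

Spherical spreading from a point source gives a 20·log₁₀(r₂/r₁) drop.
L₂ = 82.5 − 20·log₁₀(121.6/9.0) = 82.5 − 22.614 = 59.89 dB.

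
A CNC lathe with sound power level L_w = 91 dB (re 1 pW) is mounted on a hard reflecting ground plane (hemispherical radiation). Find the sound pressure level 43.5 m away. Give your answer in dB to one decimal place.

L_p = L_w − 10·log₁₀(2π·r²) with r = 43.5 m.
2π·r² = 1.189e+04 m², 10·log₁₀ of that is 40.752 dB.
L_p = 91 − 40.752 = 50.25 dB.

50.2 dB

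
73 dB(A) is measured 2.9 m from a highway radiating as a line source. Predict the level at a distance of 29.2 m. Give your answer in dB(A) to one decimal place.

Cylindrical spreading from a line source gives a 10·log₁₀(r₂/r₁) drop.
L₂ = 73 − 10·log₁₀(29.2/2.9) = 73 − 10.030 = 62.97 dB(A).

63.0 dB(A)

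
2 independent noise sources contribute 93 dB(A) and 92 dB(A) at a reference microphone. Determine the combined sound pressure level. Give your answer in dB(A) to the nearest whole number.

Incoherent sources combine by intensity addition: L_total = 10·log₁₀(Σ 10^(L_i/10)).
Σ 10^(L/10) = 10^(93/10) + 10^(92/10) = 3.580e+09.
L_total = 10·log₁₀(3.580e+09) = 95.54 dB(A).

96 dB(A)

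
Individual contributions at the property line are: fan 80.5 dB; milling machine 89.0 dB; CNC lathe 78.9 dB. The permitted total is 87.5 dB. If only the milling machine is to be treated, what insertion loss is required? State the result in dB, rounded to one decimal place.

The untreated sources together contribute 10^(80.5/10) + 10^(78.9/10) = 1.898e+08, i.e. 82.78 dB.
The limit corresponds to 10^(87.5/10) = 5.623e+08; subtracting the fixed part leaves 3.725e+08 for the milling machine, i.e. 85.71 dB.
So the milling machine must be reduced from 89.0 to 85.71 dB: IL = 3.29 dB.

3.3 dB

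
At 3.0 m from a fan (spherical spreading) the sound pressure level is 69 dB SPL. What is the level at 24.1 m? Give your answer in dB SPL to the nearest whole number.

Spherical spreading from a point source gives a 20·log₁₀(r₂/r₁) drop.
L₂ = 69 − 20·log₁₀(24.1/3.0) = 69 − 18.098 = 50.90 dB SPL.

51 dB SPL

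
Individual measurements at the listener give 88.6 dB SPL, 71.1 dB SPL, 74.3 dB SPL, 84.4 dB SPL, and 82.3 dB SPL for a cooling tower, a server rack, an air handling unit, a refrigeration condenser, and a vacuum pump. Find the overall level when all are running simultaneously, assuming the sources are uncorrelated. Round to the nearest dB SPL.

91 dB SPL

Incoherent sources combine by intensity addition: L_total = 10·log₁₀(Σ 10^(L_i/10)).
Σ 10^(L/10) = 10^(88.6/10) + 10^(71.1/10) + 10^(74.3/10) + 10^(84.4/10) + 10^(82.3/10) = 1.209e+09.
L_total = 10·log₁₀(1.209e+09) = 90.83 dB SPL.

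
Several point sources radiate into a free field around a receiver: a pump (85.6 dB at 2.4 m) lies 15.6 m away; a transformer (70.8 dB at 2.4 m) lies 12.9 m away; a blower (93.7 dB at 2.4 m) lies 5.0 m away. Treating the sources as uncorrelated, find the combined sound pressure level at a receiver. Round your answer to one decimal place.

Apply inverse-square spreading to bring every level to the receiver, then sum 10^(L/10).
pump: 85.6 − 20·log₁₀(15.6/2.4) = 85.6 − 16.26 = 69.34 dB.
transformer: 70.8 − 20·log₁₀(12.9/2.4) = 70.8 − 14.61 = 56.19 dB.
blower: 93.7 − 20·log₁₀(5.0/2.4) = 93.7 − 6.38 = 87.32 dB.
Σ 10^(L/10) = 5.491e+08 → L_total = 10·log₁₀(5.491e+08) = 87.40 dB.

87.4 dB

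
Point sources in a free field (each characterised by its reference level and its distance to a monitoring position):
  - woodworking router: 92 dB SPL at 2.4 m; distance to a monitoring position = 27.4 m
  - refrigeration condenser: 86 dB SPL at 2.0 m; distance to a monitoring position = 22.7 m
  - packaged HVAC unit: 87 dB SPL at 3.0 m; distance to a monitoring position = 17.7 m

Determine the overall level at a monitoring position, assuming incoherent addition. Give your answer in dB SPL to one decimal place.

74.7 dB SPL

First find each source's level at the receiver (point-source: −20·log₁₀(r/r_ref)), then combine on an intensity basis.
woodworking router: 92 − 20·log₁₀(27.4/2.4) = 92 − 21.15 = 70.85 dB SPL.
refrigeration condenser: 86 − 20·log₁₀(22.7/2.0) = 86 − 21.10 = 64.90 dB SPL.
packaged HVAC unit: 87 − 20·log₁₀(17.7/3.0) = 87 − 15.42 = 71.58 dB SPL.
Σ 10^(L/10) = 2.965e+07 → L_total = 10·log₁₀(2.965e+07) = 74.72 dB SPL.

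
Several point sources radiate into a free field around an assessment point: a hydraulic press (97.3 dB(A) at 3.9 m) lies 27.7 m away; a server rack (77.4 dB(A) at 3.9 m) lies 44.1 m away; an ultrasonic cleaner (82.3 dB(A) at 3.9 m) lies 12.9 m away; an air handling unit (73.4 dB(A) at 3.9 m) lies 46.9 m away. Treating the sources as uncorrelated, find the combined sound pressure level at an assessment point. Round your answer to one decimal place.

First find each source's level at the receiver (point-source: −20·log₁₀(r/r_ref)), then combine on an intensity basis.
hydraulic press: 97.3 − 20·log₁₀(27.7/3.9) = 97.3 − 17.03 = 80.27 dB(A).
server rack: 77.4 − 20·log₁₀(44.1/3.9) = 77.4 − 21.07 = 56.33 dB(A).
ultrasonic cleaner: 82.3 − 20·log₁₀(12.9/3.9) = 82.3 − 10.39 = 71.91 dB(A).
air handling unit: 73.4 − 20·log₁₀(46.9/3.9) = 73.4 − 21.60 = 51.80 dB(A).
Σ 10^(L/10) = 1.226e+08 → L_total = 10·log₁₀(1.226e+08) = 80.88 dB(A).

80.9 dB(A)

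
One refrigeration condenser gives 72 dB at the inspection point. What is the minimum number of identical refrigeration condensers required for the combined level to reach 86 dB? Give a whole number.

The shortfall is 86 − 72 = 14.0 dB, and N units add 10·log₁₀ N, so need 10·log₁₀ N ≥ 14.0.
N ≥ 10^(14.0/10) = 25.119, so N = 26.

26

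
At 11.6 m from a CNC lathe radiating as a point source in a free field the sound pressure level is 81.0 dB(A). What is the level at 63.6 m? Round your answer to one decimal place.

66.2 dB(A)

Point-source attenuation: ΔL = 20·log₁₀(r₂/r₁) = 20·log₁₀(63.6/11.6) = 14.780 dB.
L₂ = 81.0 − 20·log₁₀(63.6/11.6) = 81.0 − 14.780 = 66.22 dB(A).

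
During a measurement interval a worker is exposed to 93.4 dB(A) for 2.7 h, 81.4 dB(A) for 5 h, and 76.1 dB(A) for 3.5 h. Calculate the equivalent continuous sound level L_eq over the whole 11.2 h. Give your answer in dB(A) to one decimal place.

Weight each interval's intensity by its duration and average over T = 11.2 h:
Σ tᵢ·10^(Lᵢ/10) = 2.7·10^(93.4/10) + 5·10^(81.4/10) + 3.5·10^(76.1/10) = 6.740e+09.
L_eq = 10·log₁₀(6.740e+09/11.2) = 87.79 dB(A).

87.8 dB(A)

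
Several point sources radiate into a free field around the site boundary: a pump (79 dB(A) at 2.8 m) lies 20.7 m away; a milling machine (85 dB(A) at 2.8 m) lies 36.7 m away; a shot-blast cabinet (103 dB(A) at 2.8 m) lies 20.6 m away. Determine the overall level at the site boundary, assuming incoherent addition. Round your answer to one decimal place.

Apply inverse-square spreading to bring every level to the receiver, then sum 10^(L/10).
pump: 79 − 20·log₁₀(20.7/2.8) = 79 − 17.38 = 61.62 dB(A).
milling machine: 85 − 20·log₁₀(36.7/2.8) = 85 − 22.35 = 62.65 dB(A).
shot-blast cabinet: 103 − 20·log₁₀(20.6/2.8) = 103 − 17.33 = 85.67 dB(A).
Σ 10^(L/10) = 3.719e+08 → L_total = 10·log₁₀(3.719e+08) = 85.70 dB(A).

85.7 dB(A)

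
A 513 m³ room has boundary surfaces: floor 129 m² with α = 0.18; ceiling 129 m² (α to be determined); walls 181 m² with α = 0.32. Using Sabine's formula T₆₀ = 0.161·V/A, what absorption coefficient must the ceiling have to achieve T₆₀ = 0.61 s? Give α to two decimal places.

From T₆₀ = 0.161·V/A, the target T₆₀ = 0.61 s needs A = 0.161·513/0.61 = 135.40 m².
Absorption from the other surfaces = 129·0.18 + 181·0.32 = 81.14 m², so the ceiling must supply 54.26 m² over 129 m².
α = 54.26/129 = 0.421.

0.42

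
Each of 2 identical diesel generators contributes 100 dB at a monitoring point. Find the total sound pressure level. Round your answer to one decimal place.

103.0 dB

L_total = L₁ + 10·log₁₀ N for N identical incoherent sources.
L_total = 100 + 10·log₁₀(2) = 100 + 3.010 = 103.01 dB.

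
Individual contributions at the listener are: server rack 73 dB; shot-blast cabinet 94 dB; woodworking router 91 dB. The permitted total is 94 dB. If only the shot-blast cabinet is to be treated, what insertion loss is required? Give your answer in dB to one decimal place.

3.1 dB

The untreated sources together contribute 10^(73/10) + 10^(91/10) = 1.279e+09, i.e. 91.07 dB.
To meet 94 dB overall, the treated shot-blast cabinet may contribute at most 10^(94/10) − 1.279e+09 = 1.233e+09, i.e. 90.91 dB.
Required insertion loss = 94 − 90.91 = 3.09 dB.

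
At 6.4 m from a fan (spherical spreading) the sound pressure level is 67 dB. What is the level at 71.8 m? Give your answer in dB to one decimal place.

46.0 dB

For a point source, L₂ = L₁ − 20·log₁₀(r₂/r₁).
L₂ = 67 − 20·log₁₀(71.8/6.4) = 67 − 20.999 = 46.00 dB.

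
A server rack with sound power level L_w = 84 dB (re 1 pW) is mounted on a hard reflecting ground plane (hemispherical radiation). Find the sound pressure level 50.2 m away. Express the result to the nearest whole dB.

42 dB

L_p = L_w − 10·log₁₀(2π·r²) with r = 50.2 m.
2π·r² = 1.583e+04 m², 10·log₁₀ of that is 41.996 dB.
L_p = 84 − 41.996 = 42.00 dB.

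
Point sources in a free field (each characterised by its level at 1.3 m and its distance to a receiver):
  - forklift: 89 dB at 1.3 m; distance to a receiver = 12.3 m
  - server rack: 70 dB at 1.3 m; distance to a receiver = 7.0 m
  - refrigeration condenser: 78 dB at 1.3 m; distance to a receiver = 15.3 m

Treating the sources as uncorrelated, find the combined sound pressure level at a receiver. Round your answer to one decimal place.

Propagate each source to the receiver with L = L_ref − 20·log₁₀(r/r_ref), then add intensities.
forklift: 89 − 20·log₁₀(12.3/1.3) = 89 − 19.52 = 69.48 dB.
server rack: 70 − 20·log₁₀(7.0/1.3) = 70 − 14.62 = 55.38 dB.
refrigeration condenser: 78 − 20·log₁₀(15.3/1.3) = 78 − 21.41 = 56.59 dB.
Σ 10^(L/10) = 9.674e+06 → L_total = 10·log₁₀(9.674e+06) = 69.86 dB.

69.9 dB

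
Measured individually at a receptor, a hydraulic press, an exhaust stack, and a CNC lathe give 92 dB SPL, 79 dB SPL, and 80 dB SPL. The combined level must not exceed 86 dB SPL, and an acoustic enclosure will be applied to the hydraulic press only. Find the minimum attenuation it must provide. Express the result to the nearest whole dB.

9 dB

Everything except the hydraulic press sums to 10^(79/10) + 10^(80/10) = 1.794e+08 in linear terms, 82.54 dB SPL.
The limit corresponds to 10^(86/10) = 3.981e+08; subtracting the fixed part leaves 2.187e+08 for the hydraulic press, i.e. 83.40 dB SPL.
So the hydraulic press must be reduced from 92 to 83.40 dB SPL: IL = 8.60 dB.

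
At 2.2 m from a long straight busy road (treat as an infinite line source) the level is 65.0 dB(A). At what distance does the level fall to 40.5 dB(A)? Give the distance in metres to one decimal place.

620.0 m

The 24.5 dB drop corresponds to a distance ratio of 10^(24.5/10) for a line source.
r₂ = 2.2·10^((65.0−40.5)/10) = 2.2·10^(24.5/10) = 620.04 m.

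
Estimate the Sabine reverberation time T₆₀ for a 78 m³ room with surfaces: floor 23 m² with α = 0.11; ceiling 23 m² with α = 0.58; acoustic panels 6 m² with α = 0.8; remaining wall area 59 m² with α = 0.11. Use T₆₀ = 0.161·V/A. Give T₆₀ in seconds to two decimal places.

0.46 s

Summing Sᵢαᵢ: 23·0.11 + 23·0.58 + 6·0.8 + 59·0.11 = 27.16 m².
T₆₀ = 0.161 × 78 / 27.16 = 0.462 s.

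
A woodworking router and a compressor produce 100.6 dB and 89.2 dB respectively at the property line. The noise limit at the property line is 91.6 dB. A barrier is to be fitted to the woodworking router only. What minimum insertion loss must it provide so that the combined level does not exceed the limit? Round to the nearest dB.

The untreated sources together contribute 10^(89.2/10) = 8.318e+08, i.e. 89.20 dB.
To meet 91.6 dB overall, the treated woodworking router may contribute at most 10^(91.6/10) − 8.318e+08 = 6.137e+08, i.e. 87.88 dB.
Required insertion loss = 100.6 − 87.88 = 12.72 dB.

13 dB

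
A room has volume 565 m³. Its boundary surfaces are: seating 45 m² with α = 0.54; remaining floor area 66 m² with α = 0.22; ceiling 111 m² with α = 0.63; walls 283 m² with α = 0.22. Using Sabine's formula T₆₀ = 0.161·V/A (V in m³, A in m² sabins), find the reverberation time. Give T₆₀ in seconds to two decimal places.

Total absorption A = 45·0.54 + 66·0.22 + 111·0.63 + 283·0.22 = 171.01 m² sabins.
T₆₀ = 0.161 × 565 / 171.01 = 0.532 s.

0.53 s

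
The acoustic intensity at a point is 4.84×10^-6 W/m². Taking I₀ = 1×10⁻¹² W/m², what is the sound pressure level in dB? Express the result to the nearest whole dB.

67 dB

L = 10·log₁₀(I/I₀) = 10·log₁₀(4.84×10^-6/10⁻¹²) = 10·log₁₀(4.84×10^6).
L = 10·(0.6848 + 6) = 66.85 dB.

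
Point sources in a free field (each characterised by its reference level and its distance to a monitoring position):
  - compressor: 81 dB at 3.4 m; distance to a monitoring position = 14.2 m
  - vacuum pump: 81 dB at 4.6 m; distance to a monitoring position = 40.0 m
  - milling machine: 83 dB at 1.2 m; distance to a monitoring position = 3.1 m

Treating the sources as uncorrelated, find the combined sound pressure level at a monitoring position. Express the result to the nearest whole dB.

First find each source's level at the receiver (point-source: −20·log₁₀(r/r_ref)), then combine on an intensity basis.
compressor: 81 − 20·log₁₀(14.2/3.4) = 81 − 12.42 = 68.58 dB.
vacuum pump: 81 − 20·log₁₀(40.0/4.6) = 81 − 18.79 = 62.21 dB.
milling machine: 83 − 20·log₁₀(3.1/1.2) = 83 − 8.24 = 74.76 dB.
Σ 10^(L/10) = 3.878e+07 → L_total = 10·log₁₀(3.878e+07) = 75.89 dB.

76 dB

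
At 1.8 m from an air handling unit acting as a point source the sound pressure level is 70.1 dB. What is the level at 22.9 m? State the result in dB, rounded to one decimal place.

48.0 dB

For a point source, L₂ = L₁ − 20·log₁₀(r₂/r₁).
L₂ = 70.1 − 20·log₁₀(22.9/1.8) = 70.1 − 22.091 = 48.01 dB.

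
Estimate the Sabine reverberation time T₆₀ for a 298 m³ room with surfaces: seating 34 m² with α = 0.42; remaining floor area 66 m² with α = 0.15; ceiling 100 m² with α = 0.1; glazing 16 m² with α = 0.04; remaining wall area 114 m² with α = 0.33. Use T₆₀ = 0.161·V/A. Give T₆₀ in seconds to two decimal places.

0.66 s

Summing Sᵢαᵢ: 34·0.42 + 66·0.15 + 100·0.1 + 16·0.04 + 114·0.33 = 72.44 m².
T₆₀ = 0.161·V/A = 0.161·298/72.44 = 0.662 s.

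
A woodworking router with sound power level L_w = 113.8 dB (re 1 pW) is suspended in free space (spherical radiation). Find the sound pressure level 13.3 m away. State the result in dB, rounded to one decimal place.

L_p = L_w − 10·log₁₀(4π·r²) with r = 13.3 m.
4π·r² = 2223 m², 10·log₁₀ of that is 33.469 dB.
L_p = 113.8 − 33.469 = 80.33 dB.

80.3 dB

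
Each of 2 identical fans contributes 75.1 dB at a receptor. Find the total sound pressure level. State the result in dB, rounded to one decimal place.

L_total = L₁ + 10·log₁₀ N for N identical incoherent sources.
L_total = 75.1 + 10·log₁₀(2) = 75.1 + 3.010 = 78.11 dB.

78.1 dB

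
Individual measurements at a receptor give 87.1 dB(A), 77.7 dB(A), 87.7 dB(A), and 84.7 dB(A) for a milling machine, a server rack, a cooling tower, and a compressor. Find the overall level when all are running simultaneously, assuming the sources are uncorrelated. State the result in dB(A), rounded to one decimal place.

Incoherent sources combine by intensity addition: L_total = 10·log₁₀(Σ 10^(L_i/10)).
Σ 10^(L/10) = 10^(87.1/10) + 10^(77.7/10) + 10^(87.7/10) + 10^(84.7/10) = 1.456e+09.
L_total = 10·log₁₀(1.456e+09) = 91.63 dB(A).

91.6 dB(A)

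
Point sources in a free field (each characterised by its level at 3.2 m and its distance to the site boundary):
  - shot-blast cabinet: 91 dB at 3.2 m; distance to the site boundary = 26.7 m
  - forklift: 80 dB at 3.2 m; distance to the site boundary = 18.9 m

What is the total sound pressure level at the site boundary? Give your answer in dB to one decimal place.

Apply inverse-square spreading to bring every level to the receiver, then sum 10^(L/10).
shot-blast cabinet: 91 − 20·log₁₀(26.7/3.2) = 91 − 18.43 = 72.57 dB.
forklift: 80 − 20·log₁₀(18.9/3.2) = 80 − 15.43 = 64.57 dB.
Σ 10^(L/10) = 2.095e+07 → L_total = 10·log₁₀(2.095e+07) = 73.21 dB.

73.2 dB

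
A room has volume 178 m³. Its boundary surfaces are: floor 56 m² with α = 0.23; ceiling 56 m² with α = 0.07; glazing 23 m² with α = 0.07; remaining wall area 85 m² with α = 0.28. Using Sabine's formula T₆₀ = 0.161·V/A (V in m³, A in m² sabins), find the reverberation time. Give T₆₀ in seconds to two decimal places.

Total absorption A = 56·0.23 + 56·0.07 + 23·0.07 + 85·0.28 = 42.21 m² sabins.
T₆₀ = 0.161 × 178 / 42.21 = 0.679 s.

0.68 s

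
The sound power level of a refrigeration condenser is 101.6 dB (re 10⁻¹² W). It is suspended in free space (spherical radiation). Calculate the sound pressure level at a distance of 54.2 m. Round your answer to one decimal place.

55.9 dB

L_p = L_w − 10·log₁₀(4π·r²) with r = 54.2 m.
4π·r² = 3.692e+04 m², 10·log₁₀ of that is 45.672 dB.
L_p = 101.6 − 45.672 = 55.93 dB.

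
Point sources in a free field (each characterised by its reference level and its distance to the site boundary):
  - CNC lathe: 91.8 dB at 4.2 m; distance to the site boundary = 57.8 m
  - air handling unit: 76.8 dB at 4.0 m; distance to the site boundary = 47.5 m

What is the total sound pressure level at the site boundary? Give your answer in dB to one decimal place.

69.2 dB

First find each source's level at the receiver (point-source: −20·log₁₀(r/r_ref)), then combine on an intensity basis.
CNC lathe: 91.8 − 20·log₁₀(57.8/4.2) = 91.8 − 22.77 = 69.03 dB.
air handling unit: 76.8 − 20·log₁₀(47.5/4.0) = 76.8 − 21.49 = 55.31 dB.
Σ 10^(L/10) = 8.331e+06 → L_total = 10·log₁₀(8.331e+06) = 69.21 dB.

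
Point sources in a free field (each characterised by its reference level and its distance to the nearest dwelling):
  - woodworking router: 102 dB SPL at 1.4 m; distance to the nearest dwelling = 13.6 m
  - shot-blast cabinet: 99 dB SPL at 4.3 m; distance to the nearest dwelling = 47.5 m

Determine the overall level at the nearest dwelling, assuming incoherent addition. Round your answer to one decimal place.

Propagate each source to the receiver with L = L_ref − 20·log₁₀(r/r_ref), then add intensities.
woodworking router: 102 − 20·log₁₀(13.6/1.4) = 102 − 19.75 = 82.25 dB SPL.
shot-blast cabinet: 99 − 20·log₁₀(47.5/4.3) = 99 − 20.86 = 78.14 dB SPL.
Σ 10^(L/10) = 2.330e+08 → L_total = 10·log₁₀(2.330e+08) = 83.67 dB SPL.

83.7 dB SPL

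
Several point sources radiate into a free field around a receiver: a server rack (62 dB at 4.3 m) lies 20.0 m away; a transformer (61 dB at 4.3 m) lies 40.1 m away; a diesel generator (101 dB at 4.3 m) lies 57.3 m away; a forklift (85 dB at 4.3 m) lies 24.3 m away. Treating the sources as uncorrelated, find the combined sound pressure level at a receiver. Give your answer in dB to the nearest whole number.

79 dB

Apply inverse-square spreading to bring every level to the receiver, then sum 10^(L/10).
server rack: 62 − 20·log₁₀(20.0/4.3) = 62 − 13.35 = 48.65 dB.
transformer: 61 − 20·log₁₀(40.1/4.3) = 61 − 19.39 = 41.61 dB.
diesel generator: 101 − 20·log₁₀(57.3/4.3) = 101 − 22.49 = 78.51 dB.
forklift: 85 − 20·log₁₀(24.3/4.3) = 85 − 15.04 = 69.96 dB.
Σ 10^(L/10) = 8.089e+07 → L_total = 10·log₁₀(8.089e+07) = 79.08 dB.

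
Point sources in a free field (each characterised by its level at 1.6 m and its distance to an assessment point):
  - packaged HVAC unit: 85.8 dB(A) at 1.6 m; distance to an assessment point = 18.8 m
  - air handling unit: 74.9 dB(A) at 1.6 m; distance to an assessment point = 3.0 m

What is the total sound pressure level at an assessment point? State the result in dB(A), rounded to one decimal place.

70.6 dB(A)

First find each source's level at the receiver (point-source: −20·log₁₀(r/r_ref)), then combine on an intensity basis.
packaged HVAC unit: 85.8 − 20·log₁₀(18.8/1.6) = 85.8 − 21.40 = 64.40 dB(A).
air handling unit: 74.9 − 20·log₁₀(3.0/1.6) = 74.9 − 5.46 = 69.44 dB(A).
Σ 10^(L/10) = 1.154e+07 → L_total = 10·log₁₀(1.154e+07) = 70.62 dB(A).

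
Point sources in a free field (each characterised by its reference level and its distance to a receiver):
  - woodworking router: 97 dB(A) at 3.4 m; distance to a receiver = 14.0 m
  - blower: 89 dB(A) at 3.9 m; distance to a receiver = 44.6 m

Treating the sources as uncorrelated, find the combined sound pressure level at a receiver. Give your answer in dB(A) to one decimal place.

84.8 dB(A)

First find each source's level at the receiver (point-source: −20·log₁₀(r/r_ref)), then combine on an intensity basis.
woodworking router: 97 − 20·log₁₀(14.0/3.4) = 97 − 12.29 = 84.71 dB(A).
blower: 89 − 20·log₁₀(44.6/3.9) = 89 − 21.17 = 67.83 dB(A).
Σ 10^(L/10) = 3.017e+08 → L_total = 10·log₁₀(3.017e+08) = 84.80 dB(A).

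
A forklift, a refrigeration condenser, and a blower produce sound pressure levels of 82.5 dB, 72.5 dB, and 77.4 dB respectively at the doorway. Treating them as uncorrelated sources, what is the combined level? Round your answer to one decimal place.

For uncorrelated sources the intensities add, so convert each level to linear form, sum, and take 10·log₁₀ of the total.
Σ 10^(L/10) = 10^(82.5/10) + 10^(72.5/10) + 10^(77.4/10) = 2.506e+08.
L_total = 10·log₁₀(2.506e+08) = 83.99 dB.

84.0 dB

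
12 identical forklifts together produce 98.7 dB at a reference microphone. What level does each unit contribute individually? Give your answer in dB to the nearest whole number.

88 dB

For N identical incoherent sources L_total = L₁ + 10·log₁₀ N, so L₁ = 98.7 − 10·log₁₀(12) = 98.7 − 10.792.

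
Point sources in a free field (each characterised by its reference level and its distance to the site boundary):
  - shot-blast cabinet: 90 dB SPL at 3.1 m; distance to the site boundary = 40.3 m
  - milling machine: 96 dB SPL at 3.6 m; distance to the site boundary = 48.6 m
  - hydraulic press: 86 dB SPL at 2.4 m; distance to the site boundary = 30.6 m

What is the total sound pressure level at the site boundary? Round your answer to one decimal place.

74.8 dB SPL

Apply inverse-square spreading to bring every level to the receiver, then sum 10^(L/10).
shot-blast cabinet: 90 − 20·log₁₀(40.3/3.1) = 90 − 22.28 = 67.72 dB SPL.
milling machine: 96 − 20·log₁₀(48.6/3.6) = 96 − 22.61 = 73.39 dB SPL.
hydraulic press: 86 − 20·log₁₀(30.6/2.4) = 86 − 22.11 = 63.89 dB SPL.
Σ 10^(L/10) = 3.021e+07 → L_total = 10·log₁₀(3.021e+07) = 74.80 dB SPL.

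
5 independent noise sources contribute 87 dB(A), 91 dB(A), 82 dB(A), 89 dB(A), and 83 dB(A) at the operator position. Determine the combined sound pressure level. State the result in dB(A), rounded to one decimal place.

For uncorrelated sources the intensities add, so convert each level to linear form, sum, and take 10·log₁₀ of the total.
Σ 10^(L/10) = 10^(87/10) + 10^(91/10) + 10^(82/10) + 10^(89/10) + 10^(83/10) = 2.912e+09.
L_total = 10·log₁₀(2.912e+09) = 94.64 dB(A).

94.6 dB(A)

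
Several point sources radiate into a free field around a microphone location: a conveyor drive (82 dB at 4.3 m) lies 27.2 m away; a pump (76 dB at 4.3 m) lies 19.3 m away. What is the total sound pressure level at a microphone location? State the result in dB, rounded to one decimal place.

First find each source's level at the receiver (point-source: −20·log₁₀(r/r_ref)), then combine on an intensity basis.
conveyor drive: 82 − 20·log₁₀(27.2/4.3) = 82 − 16.02 = 65.98 dB.
pump: 76 − 20·log₁₀(19.3/4.3) = 76 − 13.04 = 62.96 dB.
Σ 10^(L/10) = 5.937e+06 → L_total = 10·log₁₀(5.937e+06) = 67.74 dB.

67.7 dB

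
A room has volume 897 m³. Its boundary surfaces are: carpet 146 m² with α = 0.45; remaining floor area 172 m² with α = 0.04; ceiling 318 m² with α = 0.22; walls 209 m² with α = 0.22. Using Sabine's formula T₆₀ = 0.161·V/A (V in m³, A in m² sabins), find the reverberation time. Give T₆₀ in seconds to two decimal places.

0.77 s

Summing Sᵢαᵢ: 146·0.45 + 172·0.04 + 318·0.22 + 209·0.22 = 188.52 m².
T₆₀ = 0.161 × 897 / 188.52 = 0.766 s.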